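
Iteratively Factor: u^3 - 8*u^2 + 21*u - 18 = (u - 3)*(u^2 - 5*u + 6) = (u - 3)*(u - 2)*(u - 3)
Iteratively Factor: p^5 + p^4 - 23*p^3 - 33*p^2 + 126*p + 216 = (p + 3)*(p^4 - 2*p^3 - 17*p^2 + 18*p + 72) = (p - 3)*(p + 3)*(p^3 + p^2 - 14*p - 24) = (p - 3)*(p + 2)*(p + 3)*(p^2 - p - 12) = (p - 4)*(p - 3)*(p + 2)*(p + 3)*(p + 3)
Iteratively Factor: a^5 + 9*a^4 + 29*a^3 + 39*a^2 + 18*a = (a)*(a^4 + 9*a^3 + 29*a^2 + 39*a + 18) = a*(a + 3)*(a^3 + 6*a^2 + 11*a + 6) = a*(a + 1)*(a + 3)*(a^2 + 5*a + 6) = a*(a + 1)*(a + 3)^2*(a + 2)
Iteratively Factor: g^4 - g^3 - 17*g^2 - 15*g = (g + 3)*(g^3 - 4*g^2 - 5*g) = (g - 5)*(g + 3)*(g^2 + g) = (g - 5)*(g + 1)*(g + 3)*(g)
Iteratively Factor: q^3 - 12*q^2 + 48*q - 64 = (q - 4)*(q^2 - 8*q + 16) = (q - 4)^2*(q - 4)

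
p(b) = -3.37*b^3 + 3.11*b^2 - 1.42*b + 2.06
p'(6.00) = -328.06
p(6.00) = -622.42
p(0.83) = 1.10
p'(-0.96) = -16.71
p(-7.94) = 1896.31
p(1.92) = -13.05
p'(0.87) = -3.66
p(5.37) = -437.74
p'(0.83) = -3.22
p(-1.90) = 39.10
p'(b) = -10.11*b^2 + 6.22*b - 1.42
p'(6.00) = -328.06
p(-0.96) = 9.27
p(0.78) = 1.25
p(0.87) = 0.96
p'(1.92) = -26.75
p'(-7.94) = -688.18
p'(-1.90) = -49.74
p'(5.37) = -259.56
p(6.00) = -622.42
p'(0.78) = -2.72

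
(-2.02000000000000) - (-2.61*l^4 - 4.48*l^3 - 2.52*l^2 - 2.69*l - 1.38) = 2.61*l^4 + 4.48*l^3 + 2.52*l^2 + 2.69*l - 0.64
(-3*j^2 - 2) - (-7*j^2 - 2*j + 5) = 4*j^2 + 2*j - 7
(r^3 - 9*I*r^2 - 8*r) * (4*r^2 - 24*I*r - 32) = 4*r^5 - 60*I*r^4 - 280*r^3 + 480*I*r^2 + 256*r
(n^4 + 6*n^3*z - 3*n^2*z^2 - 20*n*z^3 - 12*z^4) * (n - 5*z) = n^5 + n^4*z - 33*n^3*z^2 - 5*n^2*z^3 + 88*n*z^4 + 60*z^5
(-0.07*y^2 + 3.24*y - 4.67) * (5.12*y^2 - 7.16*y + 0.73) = -0.3584*y^4 + 17.09*y^3 - 47.1599*y^2 + 35.8024*y - 3.4091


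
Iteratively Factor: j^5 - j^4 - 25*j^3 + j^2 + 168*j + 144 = (j + 1)*(j^4 - 2*j^3 - 23*j^2 + 24*j + 144) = (j + 1)*(j + 3)*(j^3 - 5*j^2 - 8*j + 48) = (j - 4)*(j + 1)*(j + 3)*(j^2 - j - 12) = (j - 4)^2*(j + 1)*(j + 3)*(j + 3)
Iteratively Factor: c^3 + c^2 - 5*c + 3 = (c - 1)*(c^2 + 2*c - 3) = (c - 1)^2*(c + 3)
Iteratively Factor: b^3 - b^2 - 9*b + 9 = (b - 1)*(b^2 - 9) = (b - 3)*(b - 1)*(b + 3)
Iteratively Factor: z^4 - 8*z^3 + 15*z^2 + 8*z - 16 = (z - 4)*(z^3 - 4*z^2 - z + 4) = (z - 4)*(z + 1)*(z^2 - 5*z + 4) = (z - 4)*(z - 1)*(z + 1)*(z - 4)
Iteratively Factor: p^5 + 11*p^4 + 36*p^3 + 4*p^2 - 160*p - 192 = (p + 4)*(p^4 + 7*p^3 + 8*p^2 - 28*p - 48) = (p + 3)*(p + 4)*(p^3 + 4*p^2 - 4*p - 16) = (p - 2)*(p + 3)*(p + 4)*(p^2 + 6*p + 8) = (p - 2)*(p + 2)*(p + 3)*(p + 4)*(p + 4)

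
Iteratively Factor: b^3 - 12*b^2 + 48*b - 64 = (b - 4)*(b^2 - 8*b + 16) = (b - 4)^2*(b - 4)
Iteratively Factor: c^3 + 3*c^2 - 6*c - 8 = (c - 2)*(c^2 + 5*c + 4) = (c - 2)*(c + 4)*(c + 1)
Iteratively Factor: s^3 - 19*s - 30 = (s + 2)*(s^2 - 2*s - 15) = (s - 5)*(s + 2)*(s + 3)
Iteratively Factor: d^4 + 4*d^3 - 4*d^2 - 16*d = (d)*(d^3 + 4*d^2 - 4*d - 16) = d*(d - 2)*(d^2 + 6*d + 8) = d*(d - 2)*(d + 2)*(d + 4)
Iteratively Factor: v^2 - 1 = (v - 1)*(v + 1)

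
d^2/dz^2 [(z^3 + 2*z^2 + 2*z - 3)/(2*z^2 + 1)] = 2*(6*z^3 - 48*z^2 - 9*z + 8)/(8*z^6 + 12*z^4 + 6*z^2 + 1)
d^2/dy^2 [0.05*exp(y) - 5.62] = 0.05*exp(y)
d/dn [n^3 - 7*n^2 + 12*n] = 3*n^2 - 14*n + 12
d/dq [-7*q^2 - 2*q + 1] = -14*q - 2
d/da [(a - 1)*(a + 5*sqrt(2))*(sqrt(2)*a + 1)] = 3*sqrt(2)*a^2 - 2*sqrt(2)*a + 22*a - 11 + 5*sqrt(2)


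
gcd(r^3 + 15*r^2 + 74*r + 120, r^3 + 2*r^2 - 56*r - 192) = r^2 + 10*r + 24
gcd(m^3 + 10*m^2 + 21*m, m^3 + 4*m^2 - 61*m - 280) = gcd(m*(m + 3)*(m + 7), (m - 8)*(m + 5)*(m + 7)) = m + 7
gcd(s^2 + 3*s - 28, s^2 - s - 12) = s - 4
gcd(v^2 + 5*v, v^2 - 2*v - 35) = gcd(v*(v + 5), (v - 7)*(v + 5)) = v + 5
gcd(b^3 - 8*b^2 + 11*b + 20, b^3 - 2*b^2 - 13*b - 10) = b^2 - 4*b - 5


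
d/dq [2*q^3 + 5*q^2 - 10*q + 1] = 6*q^2 + 10*q - 10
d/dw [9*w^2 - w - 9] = 18*w - 1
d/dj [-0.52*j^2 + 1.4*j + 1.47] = 1.4 - 1.04*j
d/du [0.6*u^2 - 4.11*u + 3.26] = 1.2*u - 4.11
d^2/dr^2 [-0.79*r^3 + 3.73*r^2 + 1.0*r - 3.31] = 7.46 - 4.74*r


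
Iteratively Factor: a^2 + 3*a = (a + 3)*(a)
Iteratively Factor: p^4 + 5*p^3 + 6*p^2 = (p)*(p^3 + 5*p^2 + 6*p) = p^2*(p^2 + 5*p + 6) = p^2*(p + 2)*(p + 3)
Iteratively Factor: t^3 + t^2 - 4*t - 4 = (t + 1)*(t^2 - 4) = (t + 1)*(t + 2)*(t - 2)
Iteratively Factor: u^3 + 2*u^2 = (u)*(u^2 + 2*u) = u^2*(u + 2)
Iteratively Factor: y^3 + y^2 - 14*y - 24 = (y + 2)*(y^2 - y - 12) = (y - 4)*(y + 2)*(y + 3)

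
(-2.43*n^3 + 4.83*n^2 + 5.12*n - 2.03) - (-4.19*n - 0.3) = -2.43*n^3 + 4.83*n^2 + 9.31*n - 1.73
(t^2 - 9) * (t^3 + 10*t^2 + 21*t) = t^5 + 10*t^4 + 12*t^3 - 90*t^2 - 189*t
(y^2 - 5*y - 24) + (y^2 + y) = 2*y^2 - 4*y - 24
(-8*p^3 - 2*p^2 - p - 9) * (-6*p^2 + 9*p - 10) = 48*p^5 - 60*p^4 + 68*p^3 + 65*p^2 - 71*p + 90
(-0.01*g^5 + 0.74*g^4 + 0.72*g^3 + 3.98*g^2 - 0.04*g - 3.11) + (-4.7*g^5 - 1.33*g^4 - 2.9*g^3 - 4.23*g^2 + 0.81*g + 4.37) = -4.71*g^5 - 0.59*g^4 - 2.18*g^3 - 0.25*g^2 + 0.77*g + 1.26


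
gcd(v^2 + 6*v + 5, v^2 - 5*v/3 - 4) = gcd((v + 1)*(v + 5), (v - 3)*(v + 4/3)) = 1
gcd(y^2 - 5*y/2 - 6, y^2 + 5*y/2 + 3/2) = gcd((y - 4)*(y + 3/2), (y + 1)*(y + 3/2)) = y + 3/2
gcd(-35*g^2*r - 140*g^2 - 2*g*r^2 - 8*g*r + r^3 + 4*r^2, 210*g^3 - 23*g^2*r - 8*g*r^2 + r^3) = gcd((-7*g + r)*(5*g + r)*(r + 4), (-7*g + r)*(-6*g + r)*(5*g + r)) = -35*g^2 - 2*g*r + r^2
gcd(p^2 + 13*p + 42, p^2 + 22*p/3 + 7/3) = p + 7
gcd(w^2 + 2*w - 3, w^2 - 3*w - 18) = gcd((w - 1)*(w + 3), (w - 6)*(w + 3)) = w + 3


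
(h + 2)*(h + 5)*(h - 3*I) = h^3 + 7*h^2 - 3*I*h^2 + 10*h - 21*I*h - 30*I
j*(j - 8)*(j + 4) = j^3 - 4*j^2 - 32*j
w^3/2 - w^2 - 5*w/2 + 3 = (w/2 + 1)*(w - 3)*(w - 1)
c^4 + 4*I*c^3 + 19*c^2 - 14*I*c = c*(c - 2*I)*(c - I)*(c + 7*I)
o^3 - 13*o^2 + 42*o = o*(o - 7)*(o - 6)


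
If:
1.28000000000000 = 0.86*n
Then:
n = 1.49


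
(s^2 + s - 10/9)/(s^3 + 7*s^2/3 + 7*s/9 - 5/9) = (3*s - 2)/(3*s^2 + 2*s - 1)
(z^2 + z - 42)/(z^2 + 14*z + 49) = (z - 6)/(z + 7)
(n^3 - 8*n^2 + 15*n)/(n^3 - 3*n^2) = (n - 5)/n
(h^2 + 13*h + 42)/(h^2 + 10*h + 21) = (h + 6)/(h + 3)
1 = 1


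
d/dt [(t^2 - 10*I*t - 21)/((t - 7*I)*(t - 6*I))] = 3*I/(-t^2 + 12*I*t + 36)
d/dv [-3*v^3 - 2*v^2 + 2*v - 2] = -9*v^2 - 4*v + 2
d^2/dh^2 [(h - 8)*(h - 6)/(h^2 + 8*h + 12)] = 4*(-11*h^3 + 54*h^2 + 828*h + 1992)/(h^6 + 24*h^5 + 228*h^4 + 1088*h^3 + 2736*h^2 + 3456*h + 1728)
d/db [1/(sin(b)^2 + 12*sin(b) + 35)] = -2*(sin(b) + 6)*cos(b)/(sin(b)^2 + 12*sin(b) + 35)^2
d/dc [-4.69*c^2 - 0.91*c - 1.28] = -9.38*c - 0.91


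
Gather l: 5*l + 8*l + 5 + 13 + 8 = 13*l + 26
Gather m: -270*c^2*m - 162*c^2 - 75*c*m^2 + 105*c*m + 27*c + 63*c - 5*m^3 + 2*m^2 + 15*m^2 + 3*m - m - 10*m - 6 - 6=-162*c^2 + 90*c - 5*m^3 + m^2*(17 - 75*c) + m*(-270*c^2 + 105*c - 8) - 12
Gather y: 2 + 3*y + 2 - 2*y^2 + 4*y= -2*y^2 + 7*y + 4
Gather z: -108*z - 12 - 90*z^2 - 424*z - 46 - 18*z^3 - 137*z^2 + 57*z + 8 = -18*z^3 - 227*z^2 - 475*z - 50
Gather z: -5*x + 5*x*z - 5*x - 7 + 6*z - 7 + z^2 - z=-10*x + z^2 + z*(5*x + 5) - 14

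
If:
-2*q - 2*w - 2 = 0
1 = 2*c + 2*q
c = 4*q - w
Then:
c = 7/12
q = -1/12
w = -11/12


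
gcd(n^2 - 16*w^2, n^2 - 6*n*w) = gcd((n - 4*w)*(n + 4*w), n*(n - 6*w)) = 1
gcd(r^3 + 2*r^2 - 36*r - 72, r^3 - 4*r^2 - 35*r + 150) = r + 6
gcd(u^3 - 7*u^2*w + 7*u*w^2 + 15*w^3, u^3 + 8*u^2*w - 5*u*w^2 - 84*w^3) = u - 3*w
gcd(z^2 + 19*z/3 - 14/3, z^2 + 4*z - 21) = z + 7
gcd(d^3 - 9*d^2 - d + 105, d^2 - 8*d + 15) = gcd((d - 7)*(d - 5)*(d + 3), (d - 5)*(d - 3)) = d - 5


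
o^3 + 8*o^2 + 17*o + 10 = (o + 1)*(o + 2)*(o + 5)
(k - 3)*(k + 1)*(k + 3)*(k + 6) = k^4 + 7*k^3 - 3*k^2 - 63*k - 54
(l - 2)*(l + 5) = l^2 + 3*l - 10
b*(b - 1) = b^2 - b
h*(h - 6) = h^2 - 6*h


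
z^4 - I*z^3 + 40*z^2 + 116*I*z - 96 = (z - 8*I)*(z + 2*I)^2*(z + 3*I)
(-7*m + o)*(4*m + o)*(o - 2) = -28*m^2*o + 56*m^2 - 3*m*o^2 + 6*m*o + o^3 - 2*o^2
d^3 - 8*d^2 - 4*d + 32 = (d - 8)*(d - 2)*(d + 2)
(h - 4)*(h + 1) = h^2 - 3*h - 4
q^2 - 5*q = q*(q - 5)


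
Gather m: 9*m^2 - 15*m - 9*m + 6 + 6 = 9*m^2 - 24*m + 12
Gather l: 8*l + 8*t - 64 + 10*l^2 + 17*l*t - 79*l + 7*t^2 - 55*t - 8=10*l^2 + l*(17*t - 71) + 7*t^2 - 47*t - 72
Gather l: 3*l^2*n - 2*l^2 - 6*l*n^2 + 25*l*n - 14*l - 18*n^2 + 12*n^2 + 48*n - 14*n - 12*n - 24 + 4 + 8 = l^2*(3*n - 2) + l*(-6*n^2 + 25*n - 14) - 6*n^2 + 22*n - 12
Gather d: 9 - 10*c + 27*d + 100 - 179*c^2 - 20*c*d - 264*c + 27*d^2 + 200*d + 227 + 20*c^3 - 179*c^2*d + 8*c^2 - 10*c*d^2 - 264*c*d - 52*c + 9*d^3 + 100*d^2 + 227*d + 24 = 20*c^3 - 171*c^2 - 326*c + 9*d^3 + d^2*(127 - 10*c) + d*(-179*c^2 - 284*c + 454) + 360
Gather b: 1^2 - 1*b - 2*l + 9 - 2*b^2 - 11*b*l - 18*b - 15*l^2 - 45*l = -2*b^2 + b*(-11*l - 19) - 15*l^2 - 47*l + 10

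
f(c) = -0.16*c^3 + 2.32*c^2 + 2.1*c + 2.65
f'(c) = -0.48*c^2 + 4.64*c + 2.1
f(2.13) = 16.10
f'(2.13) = 9.81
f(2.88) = 24.12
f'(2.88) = 11.48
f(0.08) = 2.83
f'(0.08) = 2.47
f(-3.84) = 37.86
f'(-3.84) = -22.80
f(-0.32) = 2.22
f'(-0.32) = 0.57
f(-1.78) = 7.17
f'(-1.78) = -7.68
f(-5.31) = 80.87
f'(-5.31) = -36.07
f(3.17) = 27.52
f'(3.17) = 11.99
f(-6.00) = 108.13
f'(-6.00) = -43.02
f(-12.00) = 588.01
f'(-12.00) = -122.70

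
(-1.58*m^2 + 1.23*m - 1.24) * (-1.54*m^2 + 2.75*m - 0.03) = 2.4332*m^4 - 6.2392*m^3 + 5.3395*m^2 - 3.4469*m + 0.0372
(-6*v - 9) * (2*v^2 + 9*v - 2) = -12*v^3 - 72*v^2 - 69*v + 18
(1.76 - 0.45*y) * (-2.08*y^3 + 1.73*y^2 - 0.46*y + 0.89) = 0.936*y^4 - 4.4393*y^3 + 3.2518*y^2 - 1.2101*y + 1.5664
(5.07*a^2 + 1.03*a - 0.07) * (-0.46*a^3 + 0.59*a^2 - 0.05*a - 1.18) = -2.3322*a^5 + 2.5175*a^4 + 0.3864*a^3 - 6.0754*a^2 - 1.2119*a + 0.0826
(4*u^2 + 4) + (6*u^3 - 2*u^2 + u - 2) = 6*u^3 + 2*u^2 + u + 2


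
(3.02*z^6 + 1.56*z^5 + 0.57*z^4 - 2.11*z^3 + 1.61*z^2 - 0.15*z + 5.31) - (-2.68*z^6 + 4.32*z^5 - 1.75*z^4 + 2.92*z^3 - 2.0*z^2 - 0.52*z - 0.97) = 5.7*z^6 - 2.76*z^5 + 2.32*z^4 - 5.03*z^3 + 3.61*z^2 + 0.37*z + 6.28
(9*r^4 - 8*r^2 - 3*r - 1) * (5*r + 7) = 45*r^5 + 63*r^4 - 40*r^3 - 71*r^2 - 26*r - 7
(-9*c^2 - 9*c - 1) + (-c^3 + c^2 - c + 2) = -c^3 - 8*c^2 - 10*c + 1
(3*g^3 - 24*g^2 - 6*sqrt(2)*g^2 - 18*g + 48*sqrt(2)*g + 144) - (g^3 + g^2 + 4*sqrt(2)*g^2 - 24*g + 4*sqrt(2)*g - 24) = 2*g^3 - 25*g^2 - 10*sqrt(2)*g^2 + 6*g + 44*sqrt(2)*g + 168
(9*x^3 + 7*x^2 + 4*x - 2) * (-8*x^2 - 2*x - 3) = -72*x^5 - 74*x^4 - 73*x^3 - 13*x^2 - 8*x + 6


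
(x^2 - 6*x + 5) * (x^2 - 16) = x^4 - 6*x^3 - 11*x^2 + 96*x - 80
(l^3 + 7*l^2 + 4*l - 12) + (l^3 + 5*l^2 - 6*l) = 2*l^3 + 12*l^2 - 2*l - 12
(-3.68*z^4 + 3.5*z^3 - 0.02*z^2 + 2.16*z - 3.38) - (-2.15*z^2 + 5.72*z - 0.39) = -3.68*z^4 + 3.5*z^3 + 2.13*z^2 - 3.56*z - 2.99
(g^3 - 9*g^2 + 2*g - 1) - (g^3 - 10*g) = -9*g^2 + 12*g - 1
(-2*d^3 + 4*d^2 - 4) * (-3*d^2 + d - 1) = 6*d^5 - 14*d^4 + 6*d^3 + 8*d^2 - 4*d + 4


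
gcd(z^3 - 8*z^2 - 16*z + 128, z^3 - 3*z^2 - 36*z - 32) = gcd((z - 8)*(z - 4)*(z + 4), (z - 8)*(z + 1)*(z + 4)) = z^2 - 4*z - 32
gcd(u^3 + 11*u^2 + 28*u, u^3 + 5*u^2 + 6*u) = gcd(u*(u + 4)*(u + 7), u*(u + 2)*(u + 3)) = u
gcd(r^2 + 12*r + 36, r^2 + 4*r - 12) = r + 6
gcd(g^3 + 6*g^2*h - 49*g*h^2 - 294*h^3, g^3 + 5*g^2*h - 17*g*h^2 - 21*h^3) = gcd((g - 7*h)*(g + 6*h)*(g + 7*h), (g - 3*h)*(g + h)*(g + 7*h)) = g + 7*h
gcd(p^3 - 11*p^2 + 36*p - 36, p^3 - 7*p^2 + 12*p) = p - 3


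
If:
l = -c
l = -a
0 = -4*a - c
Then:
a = 0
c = 0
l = 0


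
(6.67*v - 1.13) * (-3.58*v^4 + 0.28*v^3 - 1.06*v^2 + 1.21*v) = -23.8786*v^5 + 5.913*v^4 - 7.3866*v^3 + 9.2685*v^2 - 1.3673*v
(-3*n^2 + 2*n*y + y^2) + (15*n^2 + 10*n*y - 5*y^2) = 12*n^2 + 12*n*y - 4*y^2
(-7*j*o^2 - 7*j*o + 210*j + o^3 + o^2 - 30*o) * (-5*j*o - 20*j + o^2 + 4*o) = 35*j^2*o^3 + 175*j^2*o^2 - 910*j^2*o - 4200*j^2 - 12*j*o^4 - 60*j*o^3 + 312*j*o^2 + 1440*j*o + o^5 + 5*o^4 - 26*o^3 - 120*o^2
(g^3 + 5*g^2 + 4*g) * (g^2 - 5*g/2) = g^5 + 5*g^4/2 - 17*g^3/2 - 10*g^2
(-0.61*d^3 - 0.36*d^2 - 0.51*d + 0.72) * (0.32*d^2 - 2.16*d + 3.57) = -0.1952*d^5 + 1.2024*d^4 - 1.5633*d^3 + 0.0468000000000002*d^2 - 3.3759*d + 2.5704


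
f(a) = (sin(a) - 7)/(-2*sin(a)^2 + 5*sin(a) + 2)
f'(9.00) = -1.70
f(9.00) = -1.77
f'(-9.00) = -277.96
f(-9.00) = 18.52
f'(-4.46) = -0.12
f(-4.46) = -1.21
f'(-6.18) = 5.46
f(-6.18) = -2.77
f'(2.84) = -2.52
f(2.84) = -2.03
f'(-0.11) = 19.57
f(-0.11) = -4.98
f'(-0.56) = 29.84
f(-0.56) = 6.17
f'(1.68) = -0.05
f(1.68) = -1.20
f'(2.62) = -1.28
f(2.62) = -1.63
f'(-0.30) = 359.08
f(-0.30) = -20.98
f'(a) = (4*sin(a)*cos(a) - 5*cos(a))*(sin(a) - 7)/(-2*sin(a)^2 + 5*sin(a) + 2)^2 + cos(a)/(-2*sin(a)^2 + 5*sin(a) + 2) = (-28*sin(a) - cos(2*a) + 38)*cos(a)/(5*sin(a) + cos(2*a) + 1)^2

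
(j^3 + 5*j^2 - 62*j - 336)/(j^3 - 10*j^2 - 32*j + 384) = (j + 7)/(j - 8)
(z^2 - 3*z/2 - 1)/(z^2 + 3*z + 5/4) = 2*(z - 2)/(2*z + 5)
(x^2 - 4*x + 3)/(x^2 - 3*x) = (x - 1)/x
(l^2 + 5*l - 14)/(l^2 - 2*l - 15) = (-l^2 - 5*l + 14)/(-l^2 + 2*l + 15)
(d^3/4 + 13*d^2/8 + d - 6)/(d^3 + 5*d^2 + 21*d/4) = (d^3 + 13*d^2/2 + 4*d - 24)/(d*(4*d^2 + 20*d + 21))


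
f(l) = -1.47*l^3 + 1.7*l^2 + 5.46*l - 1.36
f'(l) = -4.41*l^2 + 3.4*l + 5.46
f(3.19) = -14.36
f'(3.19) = -28.57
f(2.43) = 0.85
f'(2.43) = -12.32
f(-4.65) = 157.81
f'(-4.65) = -105.71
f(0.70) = 2.79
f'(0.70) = 5.68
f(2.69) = -2.98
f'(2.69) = -17.31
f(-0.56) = -3.63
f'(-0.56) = 2.17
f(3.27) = -16.73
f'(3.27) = -30.58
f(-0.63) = -3.76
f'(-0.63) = 1.57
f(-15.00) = 5260.49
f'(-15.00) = -1037.79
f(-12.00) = 2718.08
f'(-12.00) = -670.38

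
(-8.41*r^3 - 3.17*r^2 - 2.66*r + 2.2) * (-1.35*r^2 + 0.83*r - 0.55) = 11.3535*r^5 - 2.7008*r^4 + 5.5854*r^3 - 3.4343*r^2 + 3.289*r - 1.21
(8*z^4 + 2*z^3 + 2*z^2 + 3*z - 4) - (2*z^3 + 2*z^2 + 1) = 8*z^4 + 3*z - 5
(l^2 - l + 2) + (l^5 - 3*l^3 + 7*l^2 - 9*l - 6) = l^5 - 3*l^3 + 8*l^2 - 10*l - 4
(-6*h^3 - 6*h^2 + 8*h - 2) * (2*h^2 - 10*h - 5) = -12*h^5 + 48*h^4 + 106*h^3 - 54*h^2 - 20*h + 10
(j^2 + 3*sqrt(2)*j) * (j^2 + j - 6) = j^4 + j^3 + 3*sqrt(2)*j^3 - 6*j^2 + 3*sqrt(2)*j^2 - 18*sqrt(2)*j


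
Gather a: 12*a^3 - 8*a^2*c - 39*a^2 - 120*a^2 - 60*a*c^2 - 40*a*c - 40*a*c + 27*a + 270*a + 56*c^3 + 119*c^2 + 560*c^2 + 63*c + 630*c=12*a^3 + a^2*(-8*c - 159) + a*(-60*c^2 - 80*c + 297) + 56*c^3 + 679*c^2 + 693*c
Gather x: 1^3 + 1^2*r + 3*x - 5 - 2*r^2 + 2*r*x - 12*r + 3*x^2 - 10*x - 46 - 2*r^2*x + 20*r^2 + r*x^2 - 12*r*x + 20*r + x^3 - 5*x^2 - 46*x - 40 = 18*r^2 + 9*r + x^3 + x^2*(r - 2) + x*(-2*r^2 - 10*r - 53) - 90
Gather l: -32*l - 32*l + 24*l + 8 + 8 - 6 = 10 - 40*l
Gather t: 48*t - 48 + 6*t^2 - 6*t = 6*t^2 + 42*t - 48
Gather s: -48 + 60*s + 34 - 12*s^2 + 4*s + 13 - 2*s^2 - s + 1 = -14*s^2 + 63*s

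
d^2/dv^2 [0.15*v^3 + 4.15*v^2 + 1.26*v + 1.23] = 0.9*v + 8.3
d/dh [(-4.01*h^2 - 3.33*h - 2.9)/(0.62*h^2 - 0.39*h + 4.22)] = (3.6285*h^2 - 30.2484*h - 15.1836)/(0.3844*h^4 - 0.4836*h^3 + 5.3849*h^2 - 3.2916*h + 17.8084)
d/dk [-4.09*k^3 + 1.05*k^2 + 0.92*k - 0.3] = -12.27*k^2 + 2.1*k + 0.92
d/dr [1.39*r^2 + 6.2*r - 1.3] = 2.78*r + 6.2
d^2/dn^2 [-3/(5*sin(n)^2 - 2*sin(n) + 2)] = 6*(50*sin(n)^4 - 15*sin(n)^3 - 93*sin(n)^2 + 32*sin(n) + 6)/(5*sin(n)^2 - 2*sin(n) + 2)^3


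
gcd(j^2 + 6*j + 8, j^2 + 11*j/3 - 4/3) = j + 4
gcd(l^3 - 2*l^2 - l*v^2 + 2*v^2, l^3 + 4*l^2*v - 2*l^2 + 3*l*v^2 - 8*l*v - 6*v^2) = l^2 + l*v - 2*l - 2*v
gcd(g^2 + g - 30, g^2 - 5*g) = g - 5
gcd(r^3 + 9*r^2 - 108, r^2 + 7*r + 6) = r + 6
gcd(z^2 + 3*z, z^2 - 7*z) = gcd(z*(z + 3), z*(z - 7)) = z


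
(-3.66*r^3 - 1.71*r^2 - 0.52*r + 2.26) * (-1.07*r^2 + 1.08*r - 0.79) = 3.9162*r^5 - 2.1231*r^4 + 1.601*r^3 - 1.6289*r^2 + 2.8516*r - 1.7854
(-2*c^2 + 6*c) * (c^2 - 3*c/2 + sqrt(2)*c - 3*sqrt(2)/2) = -2*c^4 - 2*sqrt(2)*c^3 + 9*c^3 - 9*c^2 + 9*sqrt(2)*c^2 - 9*sqrt(2)*c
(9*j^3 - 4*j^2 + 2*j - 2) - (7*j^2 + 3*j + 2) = 9*j^3 - 11*j^2 - j - 4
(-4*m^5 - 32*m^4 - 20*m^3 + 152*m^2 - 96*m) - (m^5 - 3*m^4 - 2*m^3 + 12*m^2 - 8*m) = -5*m^5 - 29*m^4 - 18*m^3 + 140*m^2 - 88*m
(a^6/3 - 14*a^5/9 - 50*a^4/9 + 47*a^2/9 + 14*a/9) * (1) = a^6/3 - 14*a^5/9 - 50*a^4/9 + 47*a^2/9 + 14*a/9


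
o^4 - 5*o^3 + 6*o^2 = o^2*(o - 3)*(o - 2)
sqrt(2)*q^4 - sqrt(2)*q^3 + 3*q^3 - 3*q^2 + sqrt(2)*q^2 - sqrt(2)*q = q*(q - 1)*(q + sqrt(2))*(sqrt(2)*q + 1)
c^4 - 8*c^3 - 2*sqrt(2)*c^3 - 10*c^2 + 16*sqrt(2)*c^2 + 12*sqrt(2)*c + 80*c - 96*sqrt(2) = (c - 8)*(c - 3*sqrt(2))*(c - sqrt(2))*(c + 2*sqrt(2))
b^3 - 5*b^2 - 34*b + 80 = (b - 8)*(b - 2)*(b + 5)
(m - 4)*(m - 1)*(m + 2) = m^3 - 3*m^2 - 6*m + 8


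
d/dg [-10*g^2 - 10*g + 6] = -20*g - 10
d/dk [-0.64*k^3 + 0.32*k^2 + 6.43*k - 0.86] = -1.92*k^2 + 0.64*k + 6.43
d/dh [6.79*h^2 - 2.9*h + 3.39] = 13.58*h - 2.9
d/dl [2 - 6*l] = -6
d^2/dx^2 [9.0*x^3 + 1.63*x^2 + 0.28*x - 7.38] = 54.0*x + 3.26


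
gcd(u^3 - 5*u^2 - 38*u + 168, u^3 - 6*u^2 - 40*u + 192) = u^2 + 2*u - 24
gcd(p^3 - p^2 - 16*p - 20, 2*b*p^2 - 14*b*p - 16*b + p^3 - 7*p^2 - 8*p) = 1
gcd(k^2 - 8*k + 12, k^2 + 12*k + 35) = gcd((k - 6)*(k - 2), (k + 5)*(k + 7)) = 1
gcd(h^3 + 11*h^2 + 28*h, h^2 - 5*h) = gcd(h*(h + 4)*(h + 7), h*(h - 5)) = h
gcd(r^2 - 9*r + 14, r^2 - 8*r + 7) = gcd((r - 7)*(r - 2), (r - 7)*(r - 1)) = r - 7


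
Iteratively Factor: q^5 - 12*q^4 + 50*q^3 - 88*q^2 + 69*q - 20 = (q - 4)*(q^4 - 8*q^3 + 18*q^2 - 16*q + 5) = (q - 4)*(q - 1)*(q^3 - 7*q^2 + 11*q - 5) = (q - 5)*(q - 4)*(q - 1)*(q^2 - 2*q + 1) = (q - 5)*(q - 4)*(q - 1)^2*(q - 1)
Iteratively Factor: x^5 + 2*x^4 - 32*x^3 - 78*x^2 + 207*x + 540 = (x + 4)*(x^4 - 2*x^3 - 24*x^2 + 18*x + 135) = (x + 3)*(x + 4)*(x^3 - 5*x^2 - 9*x + 45) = (x - 5)*(x + 3)*(x + 4)*(x^2 - 9) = (x - 5)*(x - 3)*(x + 3)*(x + 4)*(x + 3)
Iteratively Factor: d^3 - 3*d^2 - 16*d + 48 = (d - 4)*(d^2 + d - 12) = (d - 4)*(d + 4)*(d - 3)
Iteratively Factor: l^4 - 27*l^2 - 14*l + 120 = (l - 2)*(l^3 + 2*l^2 - 23*l - 60) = (l - 2)*(l + 3)*(l^2 - l - 20) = (l - 2)*(l + 3)*(l + 4)*(l - 5)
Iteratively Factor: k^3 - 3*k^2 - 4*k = (k + 1)*(k^2 - 4*k) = (k - 4)*(k + 1)*(k)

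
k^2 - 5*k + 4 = (k - 4)*(k - 1)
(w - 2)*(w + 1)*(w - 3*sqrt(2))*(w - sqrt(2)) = w^4 - 4*sqrt(2)*w^3 - w^3 + 4*w^2 + 4*sqrt(2)*w^2 - 6*w + 8*sqrt(2)*w - 12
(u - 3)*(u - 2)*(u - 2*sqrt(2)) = u^3 - 5*u^2 - 2*sqrt(2)*u^2 + 6*u + 10*sqrt(2)*u - 12*sqrt(2)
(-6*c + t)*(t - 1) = -6*c*t + 6*c + t^2 - t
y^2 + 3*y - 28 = (y - 4)*(y + 7)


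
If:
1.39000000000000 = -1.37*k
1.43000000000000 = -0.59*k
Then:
No Solution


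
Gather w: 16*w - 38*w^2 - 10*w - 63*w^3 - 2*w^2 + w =-63*w^3 - 40*w^2 + 7*w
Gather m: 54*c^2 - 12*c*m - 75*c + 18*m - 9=54*c^2 - 75*c + m*(18 - 12*c) - 9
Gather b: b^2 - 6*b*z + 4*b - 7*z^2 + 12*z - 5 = b^2 + b*(4 - 6*z) - 7*z^2 + 12*z - 5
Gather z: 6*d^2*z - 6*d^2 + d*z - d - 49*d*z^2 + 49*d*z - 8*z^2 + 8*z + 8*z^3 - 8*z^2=-6*d^2 - d + 8*z^3 + z^2*(-49*d - 16) + z*(6*d^2 + 50*d + 8)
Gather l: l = l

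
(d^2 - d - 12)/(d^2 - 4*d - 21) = (d - 4)/(d - 7)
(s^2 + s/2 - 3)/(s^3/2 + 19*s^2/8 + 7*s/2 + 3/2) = 4*(2*s - 3)/(4*s^2 + 11*s + 6)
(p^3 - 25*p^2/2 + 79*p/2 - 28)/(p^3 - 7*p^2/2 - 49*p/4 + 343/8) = 4*(p^2 - 9*p + 8)/(4*p^2 - 49)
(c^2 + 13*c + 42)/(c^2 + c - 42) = (c + 6)/(c - 6)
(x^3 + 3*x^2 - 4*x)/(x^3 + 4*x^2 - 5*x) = (x + 4)/(x + 5)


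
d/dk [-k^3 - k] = -3*k^2 - 1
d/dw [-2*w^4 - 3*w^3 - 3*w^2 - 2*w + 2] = -8*w^3 - 9*w^2 - 6*w - 2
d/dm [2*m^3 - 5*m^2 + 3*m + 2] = 6*m^2 - 10*m + 3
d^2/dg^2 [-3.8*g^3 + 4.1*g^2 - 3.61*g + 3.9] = 8.2 - 22.8*g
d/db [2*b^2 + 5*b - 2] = 4*b + 5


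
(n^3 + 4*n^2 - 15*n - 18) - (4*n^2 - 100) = n^3 - 15*n + 82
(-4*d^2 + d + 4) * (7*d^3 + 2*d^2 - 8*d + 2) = -28*d^5 - d^4 + 62*d^3 - 8*d^2 - 30*d + 8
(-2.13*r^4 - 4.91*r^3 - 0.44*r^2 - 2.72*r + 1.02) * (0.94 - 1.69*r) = 3.5997*r^5 + 6.2957*r^4 - 3.8718*r^3 + 4.1832*r^2 - 4.2806*r + 0.9588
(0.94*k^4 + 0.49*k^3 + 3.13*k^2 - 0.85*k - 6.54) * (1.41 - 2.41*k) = -2.2654*k^5 + 0.1445*k^4 - 6.8524*k^3 + 6.4618*k^2 + 14.5629*k - 9.2214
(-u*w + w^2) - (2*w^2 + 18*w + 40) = -u*w - w^2 - 18*w - 40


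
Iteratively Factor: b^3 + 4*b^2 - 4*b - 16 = (b + 4)*(b^2 - 4) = (b + 2)*(b + 4)*(b - 2)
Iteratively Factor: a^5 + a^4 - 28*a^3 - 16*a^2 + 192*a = (a - 3)*(a^4 + 4*a^3 - 16*a^2 - 64*a) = (a - 3)*(a + 4)*(a^3 - 16*a) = (a - 3)*(a + 4)^2*(a^2 - 4*a) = a*(a - 3)*(a + 4)^2*(a - 4)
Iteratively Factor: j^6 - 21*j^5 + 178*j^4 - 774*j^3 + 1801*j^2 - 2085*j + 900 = (j - 4)*(j^5 - 17*j^4 + 110*j^3 - 334*j^2 + 465*j - 225) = (j - 4)*(j - 3)*(j^4 - 14*j^3 + 68*j^2 - 130*j + 75) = (j - 4)*(j - 3)*(j - 1)*(j^3 - 13*j^2 + 55*j - 75) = (j - 4)*(j - 3)^2*(j - 1)*(j^2 - 10*j + 25) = (j - 5)*(j - 4)*(j - 3)^2*(j - 1)*(j - 5)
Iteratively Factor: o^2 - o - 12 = (o - 4)*(o + 3)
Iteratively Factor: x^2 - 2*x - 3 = (x - 3)*(x + 1)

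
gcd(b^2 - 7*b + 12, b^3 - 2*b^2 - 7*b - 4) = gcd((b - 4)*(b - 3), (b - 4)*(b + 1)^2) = b - 4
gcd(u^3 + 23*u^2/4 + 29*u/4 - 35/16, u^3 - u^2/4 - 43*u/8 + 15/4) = u + 5/2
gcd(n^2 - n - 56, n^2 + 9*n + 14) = n + 7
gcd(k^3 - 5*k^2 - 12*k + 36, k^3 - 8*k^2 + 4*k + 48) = k - 6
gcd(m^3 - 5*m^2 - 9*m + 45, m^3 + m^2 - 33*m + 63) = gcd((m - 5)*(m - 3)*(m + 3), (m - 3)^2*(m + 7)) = m - 3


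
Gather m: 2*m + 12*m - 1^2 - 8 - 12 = 14*m - 21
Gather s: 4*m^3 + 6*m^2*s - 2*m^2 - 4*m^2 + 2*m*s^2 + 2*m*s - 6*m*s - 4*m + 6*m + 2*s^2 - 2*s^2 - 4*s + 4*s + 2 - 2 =4*m^3 - 6*m^2 + 2*m*s^2 + 2*m + s*(6*m^2 - 4*m)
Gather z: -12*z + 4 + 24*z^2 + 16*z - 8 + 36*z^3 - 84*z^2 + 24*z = 36*z^3 - 60*z^2 + 28*z - 4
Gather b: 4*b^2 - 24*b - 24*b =4*b^2 - 48*b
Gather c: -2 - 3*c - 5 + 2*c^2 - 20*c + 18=2*c^2 - 23*c + 11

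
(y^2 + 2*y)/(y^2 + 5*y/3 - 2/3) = 3*y/(3*y - 1)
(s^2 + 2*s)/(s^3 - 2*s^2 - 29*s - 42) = s/(s^2 - 4*s - 21)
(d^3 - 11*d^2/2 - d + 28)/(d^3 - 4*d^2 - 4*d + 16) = (d - 7/2)/(d - 2)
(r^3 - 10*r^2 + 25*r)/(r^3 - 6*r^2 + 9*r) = (r^2 - 10*r + 25)/(r^2 - 6*r + 9)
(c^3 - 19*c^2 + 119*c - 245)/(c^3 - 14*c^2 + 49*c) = (c - 5)/c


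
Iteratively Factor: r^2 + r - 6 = (r - 2)*(r + 3)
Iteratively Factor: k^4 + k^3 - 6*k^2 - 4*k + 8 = (k + 2)*(k^3 - k^2 - 4*k + 4) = (k - 1)*(k + 2)*(k^2 - 4) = (k - 2)*(k - 1)*(k + 2)*(k + 2)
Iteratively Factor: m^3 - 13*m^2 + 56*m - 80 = (m - 5)*(m^2 - 8*m + 16) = (m - 5)*(m - 4)*(m - 4)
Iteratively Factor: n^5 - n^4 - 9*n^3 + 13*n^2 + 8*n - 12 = (n - 1)*(n^4 - 9*n^2 + 4*n + 12) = (n - 1)*(n + 1)*(n^3 - n^2 - 8*n + 12) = (n - 2)*(n - 1)*(n + 1)*(n^2 + n - 6) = (n - 2)^2*(n - 1)*(n + 1)*(n + 3)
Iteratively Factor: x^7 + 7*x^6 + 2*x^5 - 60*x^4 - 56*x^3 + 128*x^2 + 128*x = (x + 1)*(x^6 + 6*x^5 - 4*x^4 - 56*x^3 + 128*x) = (x + 1)*(x + 4)*(x^5 + 2*x^4 - 12*x^3 - 8*x^2 + 32*x) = (x + 1)*(x + 2)*(x + 4)*(x^4 - 12*x^2 + 16*x) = (x - 2)*(x + 1)*(x + 2)*(x + 4)*(x^3 + 2*x^2 - 8*x) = x*(x - 2)*(x + 1)*(x + 2)*(x + 4)*(x^2 + 2*x - 8) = x*(x - 2)*(x + 1)*(x + 2)*(x + 4)^2*(x - 2)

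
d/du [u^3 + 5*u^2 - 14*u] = 3*u^2 + 10*u - 14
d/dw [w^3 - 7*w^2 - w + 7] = 3*w^2 - 14*w - 1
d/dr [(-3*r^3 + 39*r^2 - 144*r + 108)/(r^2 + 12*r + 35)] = 3*(-r^4 - 24*r^3 + 99*r^2 + 838*r - 2112)/(r^4 + 24*r^3 + 214*r^2 + 840*r + 1225)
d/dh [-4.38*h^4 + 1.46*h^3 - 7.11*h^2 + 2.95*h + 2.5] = -17.52*h^3 + 4.38*h^2 - 14.22*h + 2.95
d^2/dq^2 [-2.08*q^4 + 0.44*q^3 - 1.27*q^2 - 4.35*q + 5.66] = -24.96*q^2 + 2.64*q - 2.54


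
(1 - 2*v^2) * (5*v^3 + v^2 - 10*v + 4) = -10*v^5 - 2*v^4 + 25*v^3 - 7*v^2 - 10*v + 4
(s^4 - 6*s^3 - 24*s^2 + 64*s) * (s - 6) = s^5 - 12*s^4 + 12*s^3 + 208*s^2 - 384*s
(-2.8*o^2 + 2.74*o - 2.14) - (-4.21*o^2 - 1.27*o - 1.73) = 1.41*o^2 + 4.01*o - 0.41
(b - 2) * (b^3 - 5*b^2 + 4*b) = b^4 - 7*b^3 + 14*b^2 - 8*b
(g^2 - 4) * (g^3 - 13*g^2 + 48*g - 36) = g^5 - 13*g^4 + 44*g^3 + 16*g^2 - 192*g + 144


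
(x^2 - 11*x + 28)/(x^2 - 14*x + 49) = (x - 4)/(x - 7)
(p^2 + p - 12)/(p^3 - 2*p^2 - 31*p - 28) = (p - 3)/(p^2 - 6*p - 7)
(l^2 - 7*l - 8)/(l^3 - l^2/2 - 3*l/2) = 2*(l - 8)/(l*(2*l - 3))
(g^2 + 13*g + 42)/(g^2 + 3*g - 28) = (g + 6)/(g - 4)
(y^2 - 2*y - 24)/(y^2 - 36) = (y + 4)/(y + 6)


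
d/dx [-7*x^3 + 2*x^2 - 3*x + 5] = -21*x^2 + 4*x - 3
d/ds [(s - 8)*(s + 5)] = 2*s - 3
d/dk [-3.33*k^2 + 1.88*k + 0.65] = 1.88 - 6.66*k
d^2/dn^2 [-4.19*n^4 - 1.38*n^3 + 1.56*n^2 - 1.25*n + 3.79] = -50.28*n^2 - 8.28*n + 3.12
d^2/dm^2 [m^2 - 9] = 2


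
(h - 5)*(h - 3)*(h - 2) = h^3 - 10*h^2 + 31*h - 30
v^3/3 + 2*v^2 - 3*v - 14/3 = (v/3 + 1/3)*(v - 2)*(v + 7)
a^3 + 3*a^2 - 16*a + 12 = (a - 2)*(a - 1)*(a + 6)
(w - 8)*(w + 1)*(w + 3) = w^3 - 4*w^2 - 29*w - 24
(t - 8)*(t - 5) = t^2 - 13*t + 40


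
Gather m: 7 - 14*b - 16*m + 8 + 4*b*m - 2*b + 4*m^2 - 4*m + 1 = -16*b + 4*m^2 + m*(4*b - 20) + 16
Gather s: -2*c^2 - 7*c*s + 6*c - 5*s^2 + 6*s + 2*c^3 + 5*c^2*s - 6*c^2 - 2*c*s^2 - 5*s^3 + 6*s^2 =2*c^3 - 8*c^2 + 6*c - 5*s^3 + s^2*(1 - 2*c) + s*(5*c^2 - 7*c + 6)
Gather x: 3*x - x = 2*x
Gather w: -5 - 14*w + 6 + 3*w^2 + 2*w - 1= 3*w^2 - 12*w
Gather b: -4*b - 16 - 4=-4*b - 20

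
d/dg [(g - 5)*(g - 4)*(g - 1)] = 3*g^2 - 20*g + 29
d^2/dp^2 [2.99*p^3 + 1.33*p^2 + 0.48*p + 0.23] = 17.94*p + 2.66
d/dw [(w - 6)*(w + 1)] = 2*w - 5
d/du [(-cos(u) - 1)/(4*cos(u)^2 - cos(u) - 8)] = (4*sin(u)^2 - 8*cos(u) - 11)*sin(u)/(-4*cos(u)^2 + cos(u) + 8)^2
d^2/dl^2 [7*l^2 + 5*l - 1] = 14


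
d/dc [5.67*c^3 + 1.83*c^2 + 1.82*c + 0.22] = 17.01*c^2 + 3.66*c + 1.82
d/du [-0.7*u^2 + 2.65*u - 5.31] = 2.65 - 1.4*u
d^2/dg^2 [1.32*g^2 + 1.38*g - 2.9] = 2.64000000000000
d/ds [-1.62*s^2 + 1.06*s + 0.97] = 1.06 - 3.24*s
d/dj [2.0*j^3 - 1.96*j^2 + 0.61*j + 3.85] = 6.0*j^2 - 3.92*j + 0.61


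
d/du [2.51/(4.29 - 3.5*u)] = 8.785/(3.5*u - 4.29)^2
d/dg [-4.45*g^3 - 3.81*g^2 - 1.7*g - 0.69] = -13.35*g^2 - 7.62*g - 1.7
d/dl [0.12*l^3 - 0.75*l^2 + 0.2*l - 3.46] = 0.36*l^2 - 1.5*l + 0.2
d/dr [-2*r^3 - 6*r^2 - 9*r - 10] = -6*r^2 - 12*r - 9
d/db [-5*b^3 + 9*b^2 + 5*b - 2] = -15*b^2 + 18*b + 5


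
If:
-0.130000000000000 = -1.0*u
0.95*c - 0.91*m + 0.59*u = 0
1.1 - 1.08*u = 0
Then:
No Solution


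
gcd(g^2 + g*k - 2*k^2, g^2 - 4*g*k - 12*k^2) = g + 2*k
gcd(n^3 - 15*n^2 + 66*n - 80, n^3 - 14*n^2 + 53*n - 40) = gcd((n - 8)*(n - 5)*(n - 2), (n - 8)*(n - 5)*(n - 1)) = n^2 - 13*n + 40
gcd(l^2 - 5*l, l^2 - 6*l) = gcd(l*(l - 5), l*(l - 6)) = l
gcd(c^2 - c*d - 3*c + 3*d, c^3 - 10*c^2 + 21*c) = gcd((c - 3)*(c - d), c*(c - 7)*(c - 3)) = c - 3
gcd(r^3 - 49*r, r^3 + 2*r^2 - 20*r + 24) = 1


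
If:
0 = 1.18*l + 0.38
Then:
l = -0.32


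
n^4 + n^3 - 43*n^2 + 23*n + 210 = (n - 5)*(n - 3)*(n + 2)*(n + 7)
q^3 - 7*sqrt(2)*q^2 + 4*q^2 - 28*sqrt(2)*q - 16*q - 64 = (q + 4)*(q - 8*sqrt(2))*(q + sqrt(2))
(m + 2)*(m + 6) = m^2 + 8*m + 12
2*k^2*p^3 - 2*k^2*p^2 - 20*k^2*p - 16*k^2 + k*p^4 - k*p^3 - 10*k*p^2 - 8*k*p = (2*k + p)*(p - 4)*(p + 2)*(k*p + k)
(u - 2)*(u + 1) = u^2 - u - 2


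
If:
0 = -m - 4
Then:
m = -4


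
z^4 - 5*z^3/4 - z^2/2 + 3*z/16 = z*(z - 3/2)*(z - 1/4)*(z + 1/2)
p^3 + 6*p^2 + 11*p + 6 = (p + 1)*(p + 2)*(p + 3)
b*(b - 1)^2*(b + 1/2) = b^4 - 3*b^3/2 + b/2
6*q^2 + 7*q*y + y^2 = (q + y)*(6*q + y)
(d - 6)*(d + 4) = d^2 - 2*d - 24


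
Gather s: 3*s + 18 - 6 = 3*s + 12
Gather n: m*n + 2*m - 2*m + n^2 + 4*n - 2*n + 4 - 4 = n^2 + n*(m + 2)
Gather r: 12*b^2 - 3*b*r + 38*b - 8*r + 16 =12*b^2 + 38*b + r*(-3*b - 8) + 16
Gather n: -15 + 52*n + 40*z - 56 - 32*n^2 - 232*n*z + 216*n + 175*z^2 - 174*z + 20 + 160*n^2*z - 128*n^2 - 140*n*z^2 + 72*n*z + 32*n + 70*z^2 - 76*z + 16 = n^2*(160*z - 160) + n*(-140*z^2 - 160*z + 300) + 245*z^2 - 210*z - 35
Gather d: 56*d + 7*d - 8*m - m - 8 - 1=63*d - 9*m - 9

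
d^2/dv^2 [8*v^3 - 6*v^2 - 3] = 48*v - 12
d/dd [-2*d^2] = -4*d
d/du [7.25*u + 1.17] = 7.25000000000000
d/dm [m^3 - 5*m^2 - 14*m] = 3*m^2 - 10*m - 14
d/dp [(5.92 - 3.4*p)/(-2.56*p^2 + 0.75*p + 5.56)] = (-8.704*p^2 + 30.3104*p - 23.344)/(6.5536*p^4 - 3.84*p^3 - 27.9047*p^2 + 8.34*p + 30.9136)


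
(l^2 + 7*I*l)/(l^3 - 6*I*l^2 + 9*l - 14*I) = l*(l + 7*I)/(l^3 - 6*I*l^2 + 9*l - 14*I)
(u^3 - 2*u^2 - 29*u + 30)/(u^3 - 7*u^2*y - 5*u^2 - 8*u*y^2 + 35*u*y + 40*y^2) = (u^3 - 2*u^2 - 29*u + 30)/(u^3 - 7*u^2*y - 5*u^2 - 8*u*y^2 + 35*u*y + 40*y^2)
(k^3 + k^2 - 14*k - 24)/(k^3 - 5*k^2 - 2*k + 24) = (k + 3)/(k - 3)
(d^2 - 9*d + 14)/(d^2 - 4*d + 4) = (d - 7)/(d - 2)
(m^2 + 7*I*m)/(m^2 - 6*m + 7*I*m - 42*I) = m/(m - 6)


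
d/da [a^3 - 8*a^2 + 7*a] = 3*a^2 - 16*a + 7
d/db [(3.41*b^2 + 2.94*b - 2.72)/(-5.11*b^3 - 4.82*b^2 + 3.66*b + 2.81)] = (17.4251*b^4 + 30.0468*b^3 - 15.0462*b^2 - 7.0566*b + 18.2166)/(26.1121*b^6 + 49.2604*b^5 - 14.1728*b^4 - 64.0006*b^3 - 13.6928*b^2 + 20.5692*b + 7.8961)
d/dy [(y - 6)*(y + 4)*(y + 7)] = 3*y^2 + 10*y - 38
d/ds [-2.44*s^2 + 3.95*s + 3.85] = 3.95 - 4.88*s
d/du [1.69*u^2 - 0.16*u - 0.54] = 3.38*u - 0.16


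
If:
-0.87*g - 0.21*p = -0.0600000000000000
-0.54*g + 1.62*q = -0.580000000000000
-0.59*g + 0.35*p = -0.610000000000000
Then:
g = 0.35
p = -1.16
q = -0.24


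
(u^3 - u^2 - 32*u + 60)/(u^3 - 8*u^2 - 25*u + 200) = (u^2 + 4*u - 12)/(u^2 - 3*u - 40)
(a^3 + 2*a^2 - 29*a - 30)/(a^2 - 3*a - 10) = (a^2 + 7*a + 6)/(a + 2)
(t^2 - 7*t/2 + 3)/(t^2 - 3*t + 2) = (t - 3/2)/(t - 1)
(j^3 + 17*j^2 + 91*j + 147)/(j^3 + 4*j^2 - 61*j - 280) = (j^2 + 10*j + 21)/(j^2 - 3*j - 40)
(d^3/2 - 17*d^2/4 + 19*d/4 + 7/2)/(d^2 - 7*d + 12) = (2*d^3 - 17*d^2 + 19*d + 14)/(4*(d^2 - 7*d + 12))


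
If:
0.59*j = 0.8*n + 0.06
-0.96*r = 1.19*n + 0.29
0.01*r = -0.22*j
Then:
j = 0.01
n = -0.07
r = -0.22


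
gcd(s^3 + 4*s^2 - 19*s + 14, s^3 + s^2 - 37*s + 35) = s^2 + 6*s - 7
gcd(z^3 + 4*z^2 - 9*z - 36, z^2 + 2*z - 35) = 1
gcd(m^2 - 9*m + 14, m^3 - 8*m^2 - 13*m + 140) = m - 7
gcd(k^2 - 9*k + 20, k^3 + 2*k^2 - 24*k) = k - 4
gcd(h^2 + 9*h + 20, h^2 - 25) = h + 5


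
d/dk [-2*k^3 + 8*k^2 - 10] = 2*k*(8 - 3*k)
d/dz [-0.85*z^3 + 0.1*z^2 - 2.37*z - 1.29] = -2.55*z^2 + 0.2*z - 2.37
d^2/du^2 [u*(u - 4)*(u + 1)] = 6*u - 6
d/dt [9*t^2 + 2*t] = 18*t + 2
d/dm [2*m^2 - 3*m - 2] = 4*m - 3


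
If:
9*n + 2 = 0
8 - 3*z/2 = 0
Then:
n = -2/9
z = 16/3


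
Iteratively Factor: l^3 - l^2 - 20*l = (l - 5)*(l^2 + 4*l) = (l - 5)*(l + 4)*(l)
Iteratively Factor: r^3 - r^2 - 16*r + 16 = (r + 4)*(r^2 - 5*r + 4) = (r - 1)*(r + 4)*(r - 4)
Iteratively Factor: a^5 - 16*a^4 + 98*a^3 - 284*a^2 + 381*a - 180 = (a - 5)*(a^4 - 11*a^3 + 43*a^2 - 69*a + 36) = (a - 5)*(a - 3)*(a^3 - 8*a^2 + 19*a - 12) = (a - 5)*(a - 3)*(a - 1)*(a^2 - 7*a + 12) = (a - 5)*(a - 4)*(a - 3)*(a - 1)*(a - 3)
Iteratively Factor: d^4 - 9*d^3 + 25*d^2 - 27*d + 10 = (d - 2)*(d^3 - 7*d^2 + 11*d - 5) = (d - 5)*(d - 2)*(d^2 - 2*d + 1) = (d - 5)*(d - 2)*(d - 1)*(d - 1)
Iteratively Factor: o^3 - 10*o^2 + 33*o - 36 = (o - 3)*(o^2 - 7*o + 12) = (o - 3)^2*(o - 4)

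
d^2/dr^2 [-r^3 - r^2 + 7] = -6*r - 2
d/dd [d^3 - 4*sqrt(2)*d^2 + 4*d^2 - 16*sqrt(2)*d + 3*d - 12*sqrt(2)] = 3*d^2 - 8*sqrt(2)*d + 8*d - 16*sqrt(2) + 3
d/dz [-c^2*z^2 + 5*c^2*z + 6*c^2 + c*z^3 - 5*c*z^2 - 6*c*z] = c*(-2*c*z + 5*c + 3*z^2 - 10*z - 6)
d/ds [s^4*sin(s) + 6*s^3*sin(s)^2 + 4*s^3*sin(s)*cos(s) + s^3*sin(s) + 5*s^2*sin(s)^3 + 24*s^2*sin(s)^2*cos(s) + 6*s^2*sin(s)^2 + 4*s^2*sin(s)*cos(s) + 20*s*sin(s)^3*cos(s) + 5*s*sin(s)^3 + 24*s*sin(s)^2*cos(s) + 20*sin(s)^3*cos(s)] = s^4*cos(s) - 8*s^3*sin(s)^2 + 12*s^3*sin(s)*cos(s) + 4*s^3*sin(s) + s^3*cos(s) + 4*s^3 - 72*s^2*sin(s)^3 + 15*s^2*sin(s)^2*cos(s) + 10*s^2*sin(s)^2 + 24*s^2*sin(s)*cos(s) + 51*s^2*sin(s) + 4*s^2 - 80*s*sin(s)^4 - 62*s*sin(s)^3 + 63*s*sin(s)^2*cos(s) + 72*s*sin(s)^2 + 8*s*sin(s)*cos(s) + 48*s*sin(s) - 80*sin(s)^4 + 20*sin(s)^3*cos(s) + 5*sin(s)^3 + 24*sin(s)^2*cos(s) + 60*sin(s)^2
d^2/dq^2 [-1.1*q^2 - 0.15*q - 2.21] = -2.20000000000000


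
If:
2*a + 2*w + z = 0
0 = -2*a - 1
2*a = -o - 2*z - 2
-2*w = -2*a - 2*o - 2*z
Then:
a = -1/2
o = 7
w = 5/2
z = -4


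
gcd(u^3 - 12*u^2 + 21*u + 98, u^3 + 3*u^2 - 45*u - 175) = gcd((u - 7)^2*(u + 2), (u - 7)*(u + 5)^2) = u - 7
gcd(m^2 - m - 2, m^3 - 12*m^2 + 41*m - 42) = m - 2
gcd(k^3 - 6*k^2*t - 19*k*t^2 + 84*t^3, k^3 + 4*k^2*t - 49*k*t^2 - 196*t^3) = -k^2 + 3*k*t + 28*t^2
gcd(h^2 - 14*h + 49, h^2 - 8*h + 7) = h - 7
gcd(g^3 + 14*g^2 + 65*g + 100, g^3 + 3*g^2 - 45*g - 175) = g^2 + 10*g + 25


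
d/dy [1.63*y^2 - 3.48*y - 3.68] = 3.26*y - 3.48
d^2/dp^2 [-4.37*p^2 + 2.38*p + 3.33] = -8.74000000000000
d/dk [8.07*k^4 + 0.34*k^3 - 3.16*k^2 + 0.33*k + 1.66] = 32.28*k^3 + 1.02*k^2 - 6.32*k + 0.33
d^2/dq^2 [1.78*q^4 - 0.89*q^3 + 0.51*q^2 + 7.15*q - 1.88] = 21.36*q^2 - 5.34*q + 1.02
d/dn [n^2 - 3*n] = 2*n - 3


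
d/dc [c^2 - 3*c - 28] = 2*c - 3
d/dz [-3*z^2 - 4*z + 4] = -6*z - 4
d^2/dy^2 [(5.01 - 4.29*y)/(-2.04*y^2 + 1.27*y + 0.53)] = ((31.3374 - 52.5096*y)*(-2.04*y^2 + 1.27*y + 0.53) - (4.08*y - 1.27)*(4.29*y - 5.01)*(8.16*y - 2.54))/(-2.04*y^2 + 1.27*y + 0.53)^3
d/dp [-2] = 0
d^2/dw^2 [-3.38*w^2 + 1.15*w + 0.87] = -6.76000000000000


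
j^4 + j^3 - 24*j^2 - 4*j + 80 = (j - 4)*(j - 2)*(j + 2)*(j + 5)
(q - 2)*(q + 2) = q^2 - 4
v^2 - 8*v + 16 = (v - 4)^2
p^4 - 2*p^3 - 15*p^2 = p^2*(p - 5)*(p + 3)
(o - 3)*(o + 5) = o^2 + 2*o - 15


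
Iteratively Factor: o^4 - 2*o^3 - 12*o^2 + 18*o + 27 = (o + 3)*(o^3 - 5*o^2 + 3*o + 9) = (o + 1)*(o + 3)*(o^2 - 6*o + 9) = (o - 3)*(o + 1)*(o + 3)*(o - 3)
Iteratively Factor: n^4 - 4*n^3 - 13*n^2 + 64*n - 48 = (n - 1)*(n^3 - 3*n^2 - 16*n + 48) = (n - 1)*(n + 4)*(n^2 - 7*n + 12) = (n - 4)*(n - 1)*(n + 4)*(n - 3)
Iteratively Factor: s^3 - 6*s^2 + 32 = (s + 2)*(s^2 - 8*s + 16) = (s - 4)*(s + 2)*(s - 4)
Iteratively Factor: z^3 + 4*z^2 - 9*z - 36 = (z - 3)*(z^2 + 7*z + 12) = (z - 3)*(z + 3)*(z + 4)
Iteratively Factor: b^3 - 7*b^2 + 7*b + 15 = (b + 1)*(b^2 - 8*b + 15) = (b - 3)*(b + 1)*(b - 5)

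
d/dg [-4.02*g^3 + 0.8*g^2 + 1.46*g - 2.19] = -12.06*g^2 + 1.6*g + 1.46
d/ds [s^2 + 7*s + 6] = 2*s + 7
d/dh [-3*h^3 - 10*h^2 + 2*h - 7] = -9*h^2 - 20*h + 2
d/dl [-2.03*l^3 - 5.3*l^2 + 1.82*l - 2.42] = -6.09*l^2 - 10.6*l + 1.82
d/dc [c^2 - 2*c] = 2*c - 2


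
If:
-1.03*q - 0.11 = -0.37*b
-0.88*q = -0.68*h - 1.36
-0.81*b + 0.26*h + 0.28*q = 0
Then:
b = -1.00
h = -2.60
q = -0.46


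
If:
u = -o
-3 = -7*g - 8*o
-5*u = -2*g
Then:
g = 15/19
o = -6/19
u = 6/19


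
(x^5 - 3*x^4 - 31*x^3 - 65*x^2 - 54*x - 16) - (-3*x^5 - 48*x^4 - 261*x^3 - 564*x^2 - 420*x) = 4*x^5 + 45*x^4 + 230*x^3 + 499*x^2 + 366*x - 16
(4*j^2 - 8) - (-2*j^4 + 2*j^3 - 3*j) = 2*j^4 - 2*j^3 + 4*j^2 + 3*j - 8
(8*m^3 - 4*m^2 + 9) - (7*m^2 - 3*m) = 8*m^3 - 11*m^2 + 3*m + 9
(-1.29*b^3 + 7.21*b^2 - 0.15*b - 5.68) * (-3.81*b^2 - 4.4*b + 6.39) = 4.9149*b^5 - 21.7941*b^4 - 39.3956*b^3 + 68.3727*b^2 + 24.0335*b - 36.2952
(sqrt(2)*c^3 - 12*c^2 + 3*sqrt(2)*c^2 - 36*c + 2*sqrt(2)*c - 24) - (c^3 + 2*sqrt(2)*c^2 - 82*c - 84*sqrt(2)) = -c^3 + sqrt(2)*c^3 - 12*c^2 + sqrt(2)*c^2 + 2*sqrt(2)*c + 46*c - 24 + 84*sqrt(2)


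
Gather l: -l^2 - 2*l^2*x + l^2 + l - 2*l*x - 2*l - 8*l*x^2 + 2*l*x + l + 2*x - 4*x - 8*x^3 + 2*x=-2*l^2*x - 8*l*x^2 - 8*x^3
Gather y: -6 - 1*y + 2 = -y - 4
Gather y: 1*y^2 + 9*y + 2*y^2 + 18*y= 3*y^2 + 27*y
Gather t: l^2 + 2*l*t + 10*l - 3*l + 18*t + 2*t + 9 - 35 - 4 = l^2 + 7*l + t*(2*l + 20) - 30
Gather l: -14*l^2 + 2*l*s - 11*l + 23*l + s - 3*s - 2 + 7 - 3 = -14*l^2 + l*(2*s + 12) - 2*s + 2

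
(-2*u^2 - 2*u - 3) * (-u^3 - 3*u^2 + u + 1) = 2*u^5 + 8*u^4 + 7*u^3 + 5*u^2 - 5*u - 3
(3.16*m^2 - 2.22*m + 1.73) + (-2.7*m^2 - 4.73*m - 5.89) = 0.46*m^2 - 6.95*m - 4.16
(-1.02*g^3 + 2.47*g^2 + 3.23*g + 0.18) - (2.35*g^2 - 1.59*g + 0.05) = -1.02*g^3 + 0.12*g^2 + 4.82*g + 0.13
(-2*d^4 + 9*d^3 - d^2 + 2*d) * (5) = -10*d^4 + 45*d^3 - 5*d^2 + 10*d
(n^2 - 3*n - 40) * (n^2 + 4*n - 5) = n^4 + n^3 - 57*n^2 - 145*n + 200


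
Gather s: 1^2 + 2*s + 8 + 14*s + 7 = 16*s + 16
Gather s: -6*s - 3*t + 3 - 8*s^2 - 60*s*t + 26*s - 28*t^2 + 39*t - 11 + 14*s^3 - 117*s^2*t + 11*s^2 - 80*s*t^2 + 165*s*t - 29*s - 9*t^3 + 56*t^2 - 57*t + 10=14*s^3 + s^2*(3 - 117*t) + s*(-80*t^2 + 105*t - 9) - 9*t^3 + 28*t^2 - 21*t + 2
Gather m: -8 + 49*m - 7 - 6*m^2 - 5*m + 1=-6*m^2 + 44*m - 14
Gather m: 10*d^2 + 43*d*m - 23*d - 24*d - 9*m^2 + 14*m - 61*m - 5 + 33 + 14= 10*d^2 - 47*d - 9*m^2 + m*(43*d - 47) + 42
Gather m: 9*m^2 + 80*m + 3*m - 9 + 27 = 9*m^2 + 83*m + 18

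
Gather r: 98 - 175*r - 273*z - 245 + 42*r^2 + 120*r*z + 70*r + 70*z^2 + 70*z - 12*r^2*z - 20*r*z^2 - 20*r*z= r^2*(42 - 12*z) + r*(-20*z^2 + 100*z - 105) + 70*z^2 - 203*z - 147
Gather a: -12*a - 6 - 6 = -12*a - 12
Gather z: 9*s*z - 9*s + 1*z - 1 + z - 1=-9*s + z*(9*s + 2) - 2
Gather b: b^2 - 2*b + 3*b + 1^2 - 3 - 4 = b^2 + b - 6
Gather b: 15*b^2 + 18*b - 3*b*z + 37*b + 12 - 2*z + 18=15*b^2 + b*(55 - 3*z) - 2*z + 30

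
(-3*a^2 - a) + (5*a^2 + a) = 2*a^2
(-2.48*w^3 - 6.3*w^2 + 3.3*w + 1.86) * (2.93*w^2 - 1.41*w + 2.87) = -7.2664*w^5 - 14.9622*w^4 + 11.4344*w^3 - 17.2842*w^2 + 6.8484*w + 5.3382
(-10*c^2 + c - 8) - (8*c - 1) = -10*c^2 - 7*c - 7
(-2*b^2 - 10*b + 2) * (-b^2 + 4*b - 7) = 2*b^4 + 2*b^3 - 28*b^2 + 78*b - 14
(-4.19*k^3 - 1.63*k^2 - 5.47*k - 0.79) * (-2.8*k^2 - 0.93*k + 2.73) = 11.732*k^5 + 8.4607*k^4 + 5.3932*k^3 + 2.8492*k^2 - 14.1984*k - 2.1567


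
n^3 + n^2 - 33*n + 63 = (n - 3)^2*(n + 7)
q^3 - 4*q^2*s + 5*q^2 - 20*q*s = q*(q + 5)*(q - 4*s)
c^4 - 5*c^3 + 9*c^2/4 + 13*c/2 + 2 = (c - 4)*(c - 2)*(c + 1/2)^2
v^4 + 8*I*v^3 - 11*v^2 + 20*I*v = v*(v - I)*(v + 4*I)*(v + 5*I)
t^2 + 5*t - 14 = (t - 2)*(t + 7)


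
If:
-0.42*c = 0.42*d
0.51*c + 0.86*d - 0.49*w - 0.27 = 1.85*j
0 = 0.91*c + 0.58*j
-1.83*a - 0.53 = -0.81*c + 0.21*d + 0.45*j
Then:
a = 0.181056466302368*w - 0.189851678376269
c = 0.191962174940898*w + 0.105775075987842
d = -0.191962174940898*w - 0.105775075987842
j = -0.301182033096927*w - 0.165957446808511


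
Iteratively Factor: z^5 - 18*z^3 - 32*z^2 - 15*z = (z + 1)*(z^4 - z^3 - 17*z^2 - 15*z) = (z + 1)^2*(z^3 - 2*z^2 - 15*z) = (z - 5)*(z + 1)^2*(z^2 + 3*z) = z*(z - 5)*(z + 1)^2*(z + 3)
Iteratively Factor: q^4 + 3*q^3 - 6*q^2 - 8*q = (q - 2)*(q^3 + 5*q^2 + 4*q) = q*(q - 2)*(q^2 + 5*q + 4) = q*(q - 2)*(q + 1)*(q + 4)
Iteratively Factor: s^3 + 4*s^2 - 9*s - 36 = (s - 3)*(s^2 + 7*s + 12) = (s - 3)*(s + 3)*(s + 4)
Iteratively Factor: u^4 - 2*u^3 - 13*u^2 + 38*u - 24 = (u - 2)*(u^3 - 13*u + 12) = (u - 3)*(u - 2)*(u^2 + 3*u - 4) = (u - 3)*(u - 2)*(u - 1)*(u + 4)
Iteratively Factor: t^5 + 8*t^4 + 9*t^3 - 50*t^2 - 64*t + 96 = (t - 1)*(t^4 + 9*t^3 + 18*t^2 - 32*t - 96) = (t - 1)*(t + 3)*(t^3 + 6*t^2 - 32) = (t - 2)*(t - 1)*(t + 3)*(t^2 + 8*t + 16) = (t - 2)*(t - 1)*(t + 3)*(t + 4)*(t + 4)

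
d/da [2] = 0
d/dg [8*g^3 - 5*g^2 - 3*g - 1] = 24*g^2 - 10*g - 3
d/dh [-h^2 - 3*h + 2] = -2*h - 3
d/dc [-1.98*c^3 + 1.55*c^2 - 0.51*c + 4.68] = -5.94*c^2 + 3.1*c - 0.51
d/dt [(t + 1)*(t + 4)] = 2*t + 5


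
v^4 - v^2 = v^2*(v - 1)*(v + 1)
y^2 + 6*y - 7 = (y - 1)*(y + 7)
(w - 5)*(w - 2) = w^2 - 7*w + 10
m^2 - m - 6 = (m - 3)*(m + 2)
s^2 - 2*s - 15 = (s - 5)*(s + 3)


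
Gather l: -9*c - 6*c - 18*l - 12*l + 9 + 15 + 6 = -15*c - 30*l + 30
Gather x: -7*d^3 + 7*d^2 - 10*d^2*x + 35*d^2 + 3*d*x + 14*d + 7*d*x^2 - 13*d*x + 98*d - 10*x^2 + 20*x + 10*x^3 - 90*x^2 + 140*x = -7*d^3 + 42*d^2 + 112*d + 10*x^3 + x^2*(7*d - 100) + x*(-10*d^2 - 10*d + 160)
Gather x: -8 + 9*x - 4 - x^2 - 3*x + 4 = -x^2 + 6*x - 8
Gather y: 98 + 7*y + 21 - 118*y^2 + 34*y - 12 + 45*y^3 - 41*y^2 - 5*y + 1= 45*y^3 - 159*y^2 + 36*y + 108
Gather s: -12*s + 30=30 - 12*s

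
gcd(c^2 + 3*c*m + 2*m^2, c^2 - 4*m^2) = c + 2*m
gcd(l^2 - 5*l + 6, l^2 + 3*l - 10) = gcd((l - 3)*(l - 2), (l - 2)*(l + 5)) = l - 2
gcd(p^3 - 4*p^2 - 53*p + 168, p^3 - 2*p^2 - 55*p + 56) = p^2 - p - 56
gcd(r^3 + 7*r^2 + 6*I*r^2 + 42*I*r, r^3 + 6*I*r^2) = r^2 + 6*I*r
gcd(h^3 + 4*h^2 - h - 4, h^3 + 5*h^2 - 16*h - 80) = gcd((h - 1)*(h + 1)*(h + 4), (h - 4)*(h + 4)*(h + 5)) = h + 4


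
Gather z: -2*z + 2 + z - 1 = 1 - z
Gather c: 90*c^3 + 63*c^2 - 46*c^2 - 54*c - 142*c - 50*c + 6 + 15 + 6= 90*c^3 + 17*c^2 - 246*c + 27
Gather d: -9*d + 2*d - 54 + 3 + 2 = -7*d - 49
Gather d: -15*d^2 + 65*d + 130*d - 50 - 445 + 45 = -15*d^2 + 195*d - 450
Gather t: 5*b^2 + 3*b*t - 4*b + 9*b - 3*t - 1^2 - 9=5*b^2 + 5*b + t*(3*b - 3) - 10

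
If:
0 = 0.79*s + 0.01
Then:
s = -0.01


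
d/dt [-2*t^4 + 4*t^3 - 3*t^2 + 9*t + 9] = -8*t^3 + 12*t^2 - 6*t + 9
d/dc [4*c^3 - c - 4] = 12*c^2 - 1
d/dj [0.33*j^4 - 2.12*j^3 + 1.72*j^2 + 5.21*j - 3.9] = 1.32*j^3 - 6.36*j^2 + 3.44*j + 5.21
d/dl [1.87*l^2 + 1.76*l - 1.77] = 3.74*l + 1.76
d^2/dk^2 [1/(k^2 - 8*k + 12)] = 2*(-k^2 + 8*k + 4*(k - 4)^2 - 12)/(k^2 - 8*k + 12)^3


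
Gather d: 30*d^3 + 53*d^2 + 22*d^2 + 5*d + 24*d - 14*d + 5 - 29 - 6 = 30*d^3 + 75*d^2 + 15*d - 30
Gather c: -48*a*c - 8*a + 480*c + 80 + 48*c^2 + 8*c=-8*a + 48*c^2 + c*(488 - 48*a) + 80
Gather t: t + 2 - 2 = t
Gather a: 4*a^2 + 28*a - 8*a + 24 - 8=4*a^2 + 20*a + 16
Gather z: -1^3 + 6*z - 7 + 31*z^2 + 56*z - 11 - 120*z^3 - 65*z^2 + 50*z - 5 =-120*z^3 - 34*z^2 + 112*z - 24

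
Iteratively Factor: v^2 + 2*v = (v + 2)*(v)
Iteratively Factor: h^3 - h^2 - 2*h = (h + 1)*(h^2 - 2*h) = h*(h + 1)*(h - 2)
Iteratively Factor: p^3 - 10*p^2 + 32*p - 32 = (p - 2)*(p^2 - 8*p + 16) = (p - 4)*(p - 2)*(p - 4)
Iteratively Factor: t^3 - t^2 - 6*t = (t + 2)*(t^2 - 3*t) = (t - 3)*(t + 2)*(t)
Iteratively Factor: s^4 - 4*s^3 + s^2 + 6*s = (s - 2)*(s^3 - 2*s^2 - 3*s) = (s - 2)*(s + 1)*(s^2 - 3*s) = (s - 3)*(s - 2)*(s + 1)*(s)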